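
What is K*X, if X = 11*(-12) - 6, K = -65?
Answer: 8970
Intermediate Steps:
X = -138 (X = -132 - 6 = -138)
K*X = -65*(-138) = 8970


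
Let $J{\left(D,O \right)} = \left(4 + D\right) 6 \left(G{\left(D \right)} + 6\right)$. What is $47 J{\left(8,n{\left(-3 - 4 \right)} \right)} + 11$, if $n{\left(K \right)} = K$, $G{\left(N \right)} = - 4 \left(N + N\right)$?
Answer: $-196261$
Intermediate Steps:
$G{\left(N \right)} = - 8 N$ ($G{\left(N \right)} = - 4 \cdot 2 N = - 8 N$)
$J{\left(D,O \right)} = \left(4 + D\right) \left(36 - 48 D\right)$ ($J{\left(D,O \right)} = \left(4 + D\right) 6 \left(- 8 D + 6\right) = \left(4 + D\right) 6 \left(6 - 8 D\right) = \left(4 + D\right) \left(36 - 48 D\right)$)
$47 J{\left(8,n{\left(-3 - 4 \right)} \right)} + 11 = 47 \left(144 - 1248 - 48 \cdot 8^{2}\right) + 11 = 47 \left(144 - 1248 - 3072\right) + 11 = 47 \left(-4176\right) + 11 = -196272 + 11 = -196261$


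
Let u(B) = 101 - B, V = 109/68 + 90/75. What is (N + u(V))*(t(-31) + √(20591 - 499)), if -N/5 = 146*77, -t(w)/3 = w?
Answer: -1774255209/340 - 19078013*√5023/170 ≈ -1.3172e+7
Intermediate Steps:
t(w) = -3*w
V = 953/340 (V = 109*(1/68) + 90*(1/75) = 109/68 + 6/5 = 953/340 ≈ 2.8029)
N = -56210 (N = -730*77 = -5*11242 = -56210)
(N + u(V))*(t(-31) + √(20591 - 499)) = (-56210 + (101 - 1*953/340))*(-3*(-31) + √(20591 - 499)) = (-56210 + (101 - 953/340))*(93 + √20092) = (-56210 + 33387/340)*(93 + 2*√5023) = -19078013*(93 + 2*√5023)/340 = -1774255209/340 - 19078013*√5023/170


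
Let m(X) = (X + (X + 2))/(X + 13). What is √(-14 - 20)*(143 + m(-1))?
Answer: 143*I*√34 ≈ 833.83*I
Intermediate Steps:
m(X) = (2 + 2*X)/(13 + X) (m(X) = (X + (2 + X))/(13 + X) = (2 + 2*X)/(13 + X))
√(-14 - 20)*(143 + m(-1)) = √(-14 - 20)*(143 + 2*(1 - 1)/(13 - 1)) = √(-34)*(143 + 2*0/12) = (I*√34)*(143 + 2*(1/12)*0) = (I*√34)*(143 + 0) = (I*√34)*143 = 143*I*√34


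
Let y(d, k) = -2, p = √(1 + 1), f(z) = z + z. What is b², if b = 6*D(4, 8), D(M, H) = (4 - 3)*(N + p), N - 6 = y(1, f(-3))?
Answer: 648 + 288*√2 ≈ 1055.3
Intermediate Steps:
f(z) = 2*z
p = √2 ≈ 1.4142
N = 4 (N = 6 - 2 = 4)
D(M, H) = 4 + √2 (D(M, H) = (4 - 3)*(4 + √2) = 1*(4 + √2) = 4 + √2)
b = 24 + 6*√2 (b = 6*(4 + √2) = 24 + 6*√2 ≈ 32.485)
b² = (24 + 6*√2)²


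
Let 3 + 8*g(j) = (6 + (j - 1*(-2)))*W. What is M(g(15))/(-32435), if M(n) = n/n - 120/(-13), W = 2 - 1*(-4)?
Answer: -133/421655 ≈ -0.00031542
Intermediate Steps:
W = 6 (W = 2 + 4 = 6)
g(j) = 45/8 + 3*j/4 (g(j) = -3/8 + ((6 + (j - 1*(-2)))*6)/8 = -3/8 + ((6 + (j + 2))*6)/8 = -3/8 + ((6 + (2 + j))*6)/8 = -3/8 + ((8 + j)*6)/8 = -3/8 + (48 + 6*j)/8 = -3/8 + (6 + 3*j/4) = 45/8 + 3*j/4)
M(n) = 133/13 (M(n) = 1 - 120*(-1/13) = 1 + 120/13 = 133/13)
M(g(15))/(-32435) = (133/13)/(-32435) = (133/13)*(-1/32435) = -133/421655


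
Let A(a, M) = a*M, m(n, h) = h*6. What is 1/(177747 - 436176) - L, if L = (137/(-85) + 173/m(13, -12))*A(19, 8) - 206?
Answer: 53787775088/65899395 ≈ 816.21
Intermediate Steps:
m(n, h) = 6*h
A(a, M) = M*a
L = -624401/765 (L = (137/(-85) + 173/((6*(-12))))*(8*19) - 206 = (137*(-1/85) + 173/(-72))*152 - 206 = (-137/85 + 173*(-1/72))*152 - 206 = (-137/85 - 173/72)*152 - 206 = -24569/6120*152 - 206 = -466811/765 - 206 = -624401/765 ≈ -816.21)
1/(177747 - 436176) - L = 1/(177747 - 436176) - 1*(-624401/765) = 1/(-258429) + 624401/765 = -1/258429 + 624401/765 = 53787775088/65899395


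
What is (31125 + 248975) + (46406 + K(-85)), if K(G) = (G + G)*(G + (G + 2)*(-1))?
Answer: 326846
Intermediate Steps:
K(G) = -4*G (K(G) = (2*G)*(G + (2 + G)*(-1)) = (2*G)*(G + (-2 - G)) = (2*G)*(-2) = -4*G)
(31125 + 248975) + (46406 + K(-85)) = (31125 + 248975) + (46406 - 4*(-85)) = 280100 + (46406 + 340) = 280100 + 46746 = 326846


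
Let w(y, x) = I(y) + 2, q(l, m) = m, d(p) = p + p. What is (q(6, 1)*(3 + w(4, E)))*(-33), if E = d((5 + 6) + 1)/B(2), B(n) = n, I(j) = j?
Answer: -297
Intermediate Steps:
d(p) = 2*p
E = 12 (E = (2*((5 + 6) + 1))/2 = (2*(11 + 1))*(½) = (2*12)*(½) = 24*(½) = 12)
w(y, x) = 2 + y (w(y, x) = y + 2 = 2 + y)
(q(6, 1)*(3 + w(4, E)))*(-33) = (1*(3 + (2 + 4)))*(-33) = (1*(3 + 6))*(-33) = (1*9)*(-33) = 9*(-33) = -297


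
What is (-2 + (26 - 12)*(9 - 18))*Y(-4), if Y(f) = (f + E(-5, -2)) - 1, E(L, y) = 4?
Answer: 128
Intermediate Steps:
Y(f) = 3 + f (Y(f) = (f + 4) - 1 = (4 + f) - 1 = 3 + f)
(-2 + (26 - 12)*(9 - 18))*Y(-4) = (-2 + (26 - 12)*(9 - 18))*(3 - 4) = (-2 + 14*(-9))*(-1) = (-2 - 126)*(-1) = -128*(-1) = 128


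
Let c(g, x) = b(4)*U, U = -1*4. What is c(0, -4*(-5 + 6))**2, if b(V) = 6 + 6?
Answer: 2304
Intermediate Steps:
U = -4
b(V) = 12
c(g, x) = -48 (c(g, x) = 12*(-4) = -48)
c(0, -4*(-5 + 6))**2 = (-48)**2 = 2304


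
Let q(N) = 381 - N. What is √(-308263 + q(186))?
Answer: 2*I*√77017 ≈ 555.04*I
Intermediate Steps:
√(-308263 + q(186)) = √(-308263 + (381 - 1*186)) = √(-308263 + (381 - 186)) = √(-308263 + 195) = √(-308068) = 2*I*√77017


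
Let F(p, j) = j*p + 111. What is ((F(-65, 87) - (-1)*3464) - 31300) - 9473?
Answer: -42853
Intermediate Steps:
F(p, j) = 111 + j*p
((F(-65, 87) - (-1)*3464) - 31300) - 9473 = (((111 + 87*(-65)) - (-1)*3464) - 31300) - 9473 = (((111 - 5655) - 1*(-3464)) - 31300) - 9473 = ((-5544 + 3464) - 31300) - 9473 = (-2080 - 31300) - 9473 = -33380 - 9473 = -42853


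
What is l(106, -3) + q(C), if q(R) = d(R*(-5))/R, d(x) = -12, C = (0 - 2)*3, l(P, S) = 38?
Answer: 40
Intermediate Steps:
C = -6 (C = -2*3 = -6)
q(R) = -12/R
l(106, -3) + q(C) = 38 - 12/(-6) = 38 - 12*(-⅙) = 38 + 2 = 40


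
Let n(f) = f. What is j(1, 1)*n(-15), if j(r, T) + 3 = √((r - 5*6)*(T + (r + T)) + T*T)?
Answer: 45 - 15*I*√86 ≈ 45.0 - 139.1*I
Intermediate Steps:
j(r, T) = -3 + √(T² + (-30 + r)*(r + 2*T)) (j(r, T) = -3 + √((r - 5*6)*(T + (r + T)) + T*T) = -3 + √((r - 30)*(T + (T + r)) + T²) = -3 + √((-30 + r)*(r + 2*T) + T²) = -3 + √(T² + (-30 + r)*(r + 2*T)))
j(1, 1)*n(-15) = (-3 + √(1² + 1² - 60*1 - 30*1 + 2*1*1))*(-15) = (-3 + √(1 + 1 - 60 - 30 + 2))*(-15) = (-3 + √(-86))*(-15) = (-3 + I*√86)*(-15) = 45 - 15*I*√86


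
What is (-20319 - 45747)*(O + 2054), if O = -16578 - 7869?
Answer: 1479415938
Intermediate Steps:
O = -24447
(-20319 - 45747)*(O + 2054) = (-20319 - 45747)*(-24447 + 2054) = -66066*(-22393) = 1479415938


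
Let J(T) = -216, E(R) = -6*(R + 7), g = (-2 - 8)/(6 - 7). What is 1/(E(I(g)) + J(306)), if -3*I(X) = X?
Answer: -1/238 ≈ -0.0042017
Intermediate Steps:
g = 10 (g = -10/(-1) = -10*(-1) = 10)
I(X) = -X/3
E(R) = -42 - 6*R (E(R) = -6*(7 + R) = -42 - 6*R)
1/(E(I(g)) + J(306)) = 1/((-42 - (-2)*10) - 216) = 1/((-42 - 6*(-10/3)) - 216) = 1/((-42 + 20) - 216) = 1/(-22 - 216) = 1/(-238) = -1/238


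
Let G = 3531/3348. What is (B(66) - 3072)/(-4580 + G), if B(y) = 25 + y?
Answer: 3326796/5110103 ≈ 0.65102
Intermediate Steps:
G = 1177/1116 (G = 3531*(1/3348) = 1177/1116 ≈ 1.0547)
(B(66) - 3072)/(-4580 + G) = ((25 + 66) - 3072)/(-4580 + 1177/1116) = (91 - 3072)/(-5110103/1116) = -2981*(-1116/5110103) = 3326796/5110103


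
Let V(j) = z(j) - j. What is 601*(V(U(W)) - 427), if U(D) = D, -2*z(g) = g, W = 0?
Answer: -256627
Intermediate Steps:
z(g) = -g/2
V(j) = -3*j/2 (V(j) = -j/2 - j = -3*j/2)
601*(V(U(W)) - 427) = 601*(-3/2*0 - 427) = 601*(0 - 427) = 601*(-427) = -256627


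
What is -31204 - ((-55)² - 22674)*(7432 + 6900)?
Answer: 281578264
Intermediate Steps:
-31204 - ((-55)² - 22674)*(7432 + 6900) = -31204 - (3025 - 22674)*14332 = -31204 - (-19649)*14332 = -31204 - 1*(-281609468) = -31204 + 281609468 = 281578264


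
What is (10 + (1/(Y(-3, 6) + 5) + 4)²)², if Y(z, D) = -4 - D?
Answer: 373321/625 ≈ 597.31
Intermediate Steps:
(10 + (1/(Y(-3, 6) + 5) + 4)²)² = (10 + (1/((-4 - 1*6) + 5) + 4)²)² = (10 + (1/((-4 - 6) + 5) + 4)²)² = (10 + (1/(-10 + 5) + 4)²)² = (10 + (1/(-5) + 4)²)² = (10 + (-⅕ + 4)²)² = (10 + (19/5)²)² = (10 + 361/25)² = (611/25)² = 373321/625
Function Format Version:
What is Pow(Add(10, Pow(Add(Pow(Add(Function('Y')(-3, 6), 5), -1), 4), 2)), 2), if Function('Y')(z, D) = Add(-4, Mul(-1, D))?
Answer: Rational(373321, 625) ≈ 597.31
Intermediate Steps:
Pow(Add(10, Pow(Add(Pow(Add(Function('Y')(-3, 6), 5), -1), 4), 2)), 2) = Pow(Add(10, Pow(Add(Pow(Add(Add(-4, Mul(-1, 6)), 5), -1), 4), 2)), 2) = Pow(Add(10, Pow(Add(Pow(Add(Add(-4, -6), 5), -1), 4), 2)), 2) = Pow(Add(10, Pow(Add(Pow(Add(-10, 5), -1), 4), 2)), 2) = Pow(Add(10, Pow(Add(Pow(-5, -1), 4), 2)), 2) = Pow(Add(10, Pow(Add(Rational(-1, 5), 4), 2)), 2) = Pow(Add(10, Pow(Rational(19, 5), 2)), 2) = Pow(Add(10, Rational(361, 25)), 2) = Pow(Rational(611, 25), 2) = Rational(373321, 625)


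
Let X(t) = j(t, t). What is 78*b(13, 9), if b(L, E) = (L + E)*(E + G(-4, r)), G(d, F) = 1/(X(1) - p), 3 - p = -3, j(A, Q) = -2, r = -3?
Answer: 30459/2 ≈ 15230.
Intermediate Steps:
X(t) = -2
p = 6 (p = 3 - 1*(-3) = 3 + 3 = 6)
G(d, F) = -⅛ (G(d, F) = 1/(-2 - 1*6) = 1/(-2 - 6) = 1/(-8) = -⅛)
b(L, E) = (-⅛ + E)*(E + L) (b(L, E) = (L + E)*(E - ⅛) = (E + L)*(-⅛ + E) = (-⅛ + E)*(E + L))
78*b(13, 9) = 78*(9² - ⅛*9 - ⅛*13 + 9*13) = 78*(81 - 9/8 - 13/8 + 117) = 78*(781/4) = 30459/2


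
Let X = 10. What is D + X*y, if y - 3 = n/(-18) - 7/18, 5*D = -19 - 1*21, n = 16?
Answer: 83/9 ≈ 9.2222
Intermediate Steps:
D = -8 (D = (-19 - 1*21)/5 = (-19 - 21)/5 = (⅕)*(-40) = -8)
y = 31/18 (y = 3 + (16/(-18) - 7/18) = 3 + (16*(-1/18) - 7*1/18) = 3 + (-8/9 - 7/18) = 3 - 23/18 = 31/18 ≈ 1.7222)
D + X*y = -8 + 10*(31/18) = -8 + 155/9 = 83/9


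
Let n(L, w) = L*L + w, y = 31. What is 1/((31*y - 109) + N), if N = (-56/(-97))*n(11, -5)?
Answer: 97/89140 ≈ 0.0010882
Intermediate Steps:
n(L, w) = w + L² (n(L, w) = L² + w = w + L²)
N = 6496/97 (N = (-56/(-97))*(-5 + 11²) = (-56*(-1/97))*(-5 + 121) = (56/97)*116 = 6496/97 ≈ 66.969)
1/((31*y - 109) + N) = 1/((31*31 - 109) + 6496/97) = 1/((961 - 109) + 6496/97) = 1/(852 + 6496/97) = 1/(89140/97) = 97/89140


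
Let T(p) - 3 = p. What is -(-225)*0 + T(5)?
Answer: 8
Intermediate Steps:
T(p) = 3 + p
-(-225)*0 + T(5) = -(-225)*0 + (3 + 5) = -15*0 + 8 = 0 + 8 = 8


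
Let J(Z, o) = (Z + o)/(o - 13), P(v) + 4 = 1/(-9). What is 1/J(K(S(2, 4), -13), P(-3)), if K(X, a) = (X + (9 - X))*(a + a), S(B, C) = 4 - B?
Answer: 154/2143 ≈ 0.071862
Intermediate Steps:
P(v) = -37/9 (P(v) = -4 + 1/(-9) = -4 - ⅑ = -37/9)
K(X, a) = 18*a (K(X, a) = 9*(2*a) = 18*a)
J(Z, o) = (Z + o)/(-13 + o)
1/J(K(S(2, 4), -13), P(-3)) = 1/((18*(-13) - 37/9)/(-13 - 37/9)) = 1/((-234 - 37/9)/(-154/9)) = 1/(-9/154*(-2143/9)) = 1/(2143/154) = 154/2143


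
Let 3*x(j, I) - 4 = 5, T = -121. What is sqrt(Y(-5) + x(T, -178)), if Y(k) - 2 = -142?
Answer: I*sqrt(137) ≈ 11.705*I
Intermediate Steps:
x(j, I) = 3 (x(j, I) = 4/3 + (1/3)*5 = 4/3 + 5/3 = 3)
Y(k) = -140 (Y(k) = 2 - 142 = -140)
sqrt(Y(-5) + x(T, -178)) = sqrt(-140 + 3) = sqrt(-137) = I*sqrt(137)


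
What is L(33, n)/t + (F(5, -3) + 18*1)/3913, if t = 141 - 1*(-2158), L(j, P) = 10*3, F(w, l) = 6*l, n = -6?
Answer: 30/2299 ≈ 0.013049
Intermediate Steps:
L(j, P) = 30
t = 2299 (t = 141 + 2158 = 2299)
L(33, n)/t + (F(5, -3) + 18*1)/3913 = 30/2299 + (6*(-3) + 18*1)/3913 = 30*(1/2299) + (-18 + 18)*(1/3913) = 30/2299 + 0*(1/3913) = 30/2299 + 0 = 30/2299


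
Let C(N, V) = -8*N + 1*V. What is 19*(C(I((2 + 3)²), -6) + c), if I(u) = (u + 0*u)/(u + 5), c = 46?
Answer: 1900/3 ≈ 633.33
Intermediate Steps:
I(u) = u/(5 + u) (I(u) = (u + 0)/(5 + u) = u/(5 + u))
C(N, V) = V - 8*N (C(N, V) = -8*N + V = V - 8*N)
19*(C(I((2 + 3)²), -6) + c) = 19*((-6 - 8*(2 + 3)²/(5 + (2 + 3)²)) + 46) = 19*((-6 - 8*5²/(5 + 5²)) + 46) = 19*((-6 - 200/(5 + 25)) + 46) = 19*((-6 - 200/30) + 46) = 19*((-6 - 8*⅚) + 46) = 19*((-6 - 20/3) + 46) = 19*(-38/3 + 46) = 19*(100/3) = 1900/3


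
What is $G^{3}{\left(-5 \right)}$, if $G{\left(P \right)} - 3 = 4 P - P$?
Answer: $-1728$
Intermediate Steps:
$G{\left(P \right)} = 3 + 3 P$ ($G{\left(P \right)} = 3 + \left(4 P - P\right) = 3 + 3 P$)
$G^{3}{\left(-5 \right)} = \left(3 + 3 \left(-5\right)\right)^{3} = \left(3 - 15\right)^{3} = \left(-12\right)^{3} = -1728$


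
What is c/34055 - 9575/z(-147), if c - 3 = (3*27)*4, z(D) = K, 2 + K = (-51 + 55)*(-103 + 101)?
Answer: 65215979/68110 ≈ 957.51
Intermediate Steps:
K = -10 (K = -2 + (-51 + 55)*(-103 + 101) = -2 + 4*(-2) = -2 - 8 = -10)
z(D) = -10
c = 327 (c = 3 + (3*27)*4 = 3 + 81*4 = 3 + 324 = 327)
c/34055 - 9575/z(-147) = 327/34055 - 9575/(-10) = 327*(1/34055) - 9575*(-⅒) = 327/34055 + 1915/2 = 65215979/68110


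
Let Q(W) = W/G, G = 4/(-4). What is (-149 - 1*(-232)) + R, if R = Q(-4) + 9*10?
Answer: 177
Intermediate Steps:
G = -1 (G = 4*(-¼) = -1)
Q(W) = -W (Q(W) = W/(-1) = W*(-1) = -W)
R = 94 (R = -1*(-4) + 9*10 = 4 + 90 = 94)
(-149 - 1*(-232)) + R = (-149 - 1*(-232)) + 94 = (-149 + 232) + 94 = 83 + 94 = 177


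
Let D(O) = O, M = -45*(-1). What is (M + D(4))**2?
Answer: 2401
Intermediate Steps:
M = 45
(M + D(4))**2 = (45 + 4)**2 = 49**2 = 2401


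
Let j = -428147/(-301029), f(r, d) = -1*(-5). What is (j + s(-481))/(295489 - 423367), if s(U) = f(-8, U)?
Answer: -966646/19247493231 ≈ -5.0222e-5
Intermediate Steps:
f(r, d) = 5
j = 428147/301029 (j = -428147*(-1/301029) = 428147/301029 ≈ 1.4223)
s(U) = 5
(j + s(-481))/(295489 - 423367) = (428147/301029 + 5)/(295489 - 423367) = (1933292/301029)/(-127878) = (1933292/301029)*(-1/127878) = -966646/19247493231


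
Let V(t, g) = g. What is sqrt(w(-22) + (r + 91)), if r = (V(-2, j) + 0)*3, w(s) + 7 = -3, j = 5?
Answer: 4*sqrt(6) ≈ 9.7980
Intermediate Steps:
w(s) = -10 (w(s) = -7 - 3 = -10)
r = 15 (r = (5 + 0)*3 = 5*3 = 15)
sqrt(w(-22) + (r + 91)) = sqrt(-10 + (15 + 91)) = sqrt(-10 + 106) = sqrt(96) = 4*sqrt(6)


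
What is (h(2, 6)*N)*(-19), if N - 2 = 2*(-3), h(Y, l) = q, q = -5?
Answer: -380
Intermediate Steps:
h(Y, l) = -5
N = -4 (N = 2 + 2*(-3) = 2 - 6 = -4)
(h(2, 6)*N)*(-19) = -5*(-4)*(-19) = 20*(-19) = -380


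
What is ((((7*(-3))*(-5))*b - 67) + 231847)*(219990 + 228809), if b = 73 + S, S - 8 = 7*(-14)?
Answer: 103221526005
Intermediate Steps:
S = -90 (S = 8 + 7*(-14) = 8 - 98 = -90)
b = -17 (b = 73 - 90 = -17)
((((7*(-3))*(-5))*b - 67) + 231847)*(219990 + 228809) = ((((7*(-3))*(-5))*(-17) - 67) + 231847)*(219990 + 228809) = ((-21*(-5)*(-17) - 67) + 231847)*448799 = ((105*(-17) - 67) + 231847)*448799 = ((-1785 - 67) + 231847)*448799 = (-1852 + 231847)*448799 = 229995*448799 = 103221526005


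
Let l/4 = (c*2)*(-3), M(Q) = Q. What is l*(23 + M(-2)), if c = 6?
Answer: -3024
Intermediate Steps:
l = -144 (l = 4*((6*2)*(-3)) = 4*(12*(-3)) = 4*(-36) = -144)
l*(23 + M(-2)) = -144*(23 - 2) = -144*21 = -3024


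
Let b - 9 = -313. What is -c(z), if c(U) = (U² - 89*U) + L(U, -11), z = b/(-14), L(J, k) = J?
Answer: 70528/49 ≈ 1439.3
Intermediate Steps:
b = -304 (b = 9 - 313 = -304)
z = 152/7 (z = -304/(-14) = -304*(-1/14) = 152/7 ≈ 21.714)
c(U) = U² - 88*U (c(U) = (U² - 89*U) + U = U² - 88*U)
-c(z) = -152*(-88 + 152/7)/7 = -152*(-464)/(7*7) = -1*(-70528/49) = 70528/49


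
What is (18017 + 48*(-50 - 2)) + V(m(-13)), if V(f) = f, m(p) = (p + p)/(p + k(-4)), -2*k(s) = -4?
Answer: 170757/11 ≈ 15523.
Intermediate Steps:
k(s) = 2 (k(s) = -½*(-4) = 2)
m(p) = 2*p/(2 + p) (m(p) = (p + p)/(p + 2) = (2*p)/(2 + p) = 2*p/(2 + p))
(18017 + 48*(-50 - 2)) + V(m(-13)) = (18017 + 48*(-50 - 2)) + 2*(-13)/(2 - 13) = (18017 + 48*(-52)) + 2*(-13)/(-11) = (18017 - 2496) + 2*(-13)*(-1/11) = 15521 + 26/11 = 170757/11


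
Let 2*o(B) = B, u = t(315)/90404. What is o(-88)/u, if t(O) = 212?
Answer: -994444/53 ≈ -18763.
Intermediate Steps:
u = 53/22601 (u = 212/90404 = 212*(1/90404) = 53/22601 ≈ 0.0023450)
o(B) = B/2
o(-88)/u = ((½)*(-88))/(53/22601) = -44*22601/53 = -994444/53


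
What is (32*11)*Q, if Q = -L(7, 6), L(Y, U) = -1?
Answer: 352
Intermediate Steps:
Q = 1 (Q = -1*(-1) = 1)
(32*11)*Q = (32*11)*1 = 352*1 = 352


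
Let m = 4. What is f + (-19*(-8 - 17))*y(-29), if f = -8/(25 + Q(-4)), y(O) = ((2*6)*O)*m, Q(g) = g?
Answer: -13885208/21 ≈ -6.6120e+5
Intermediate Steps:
y(O) = 48*O (y(O) = ((2*6)*O)*4 = (12*O)*4 = 48*O)
f = -8/21 (f = -8/(25 - 4) = -8/21 ≈ -0.38095)
f + (-19*(-8 - 17))*y(-29) = -8/21 + (-19*(-8 - 17))*(48*(-29)) = -8/21 - 19*(-25)*(-1392) = -8/21 + 475*(-1392) = -8/21 - 661200 = -13885208/21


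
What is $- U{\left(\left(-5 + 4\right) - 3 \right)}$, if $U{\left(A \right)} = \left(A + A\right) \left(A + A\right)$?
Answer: $-64$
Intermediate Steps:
$U{\left(A \right)} = 4 A^{2}$ ($U{\left(A \right)} = 2 A 2 A = 4 A^{2}$)
$- U{\left(\left(-5 + 4\right) - 3 \right)} = - 4 \left(\left(-5 + 4\right) - 3\right)^{2} = - 4 \left(-1 - 3\right)^{2} = - 4 \left(-4\right)^{2} = - 4 \cdot 16 = \left(-1\right) 64 = -64$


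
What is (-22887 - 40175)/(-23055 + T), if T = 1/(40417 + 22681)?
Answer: 3979086076/1454724389 ≈ 2.7353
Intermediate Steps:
T = 1/63098 ≈ 1.5848e-5
(-22887 - 40175)/(-23055 + T) = (-22887 - 40175)/(-23055 + 1/63098) = -63062/(-1454724389/63098) = -63062*(-63098/1454724389) = 3979086076/1454724389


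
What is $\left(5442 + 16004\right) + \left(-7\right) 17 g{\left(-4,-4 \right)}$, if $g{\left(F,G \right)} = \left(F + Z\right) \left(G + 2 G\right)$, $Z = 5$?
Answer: $22874$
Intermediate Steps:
$g{\left(F,G \right)} = 3 G \left(5 + F\right)$ ($g{\left(F,G \right)} = \left(F + 5\right) \left(G + 2 G\right) = \left(5 + F\right) 3 G = 3 G \left(5 + F\right)$)
$\left(5442 + 16004\right) + \left(-7\right) 17 g{\left(-4,-4 \right)} = \left(5442 + 16004\right) + \left(-7\right) 17 \cdot 3 \left(-4\right) \left(5 - 4\right) = 21446 - 119 \cdot 3 \left(-4\right) 1 = 21446 - -1428 = 21446 + 1428 = 22874$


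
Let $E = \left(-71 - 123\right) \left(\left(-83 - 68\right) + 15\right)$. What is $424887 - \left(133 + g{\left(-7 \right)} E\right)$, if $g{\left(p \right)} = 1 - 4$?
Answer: $503906$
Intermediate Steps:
$E = 26384$ ($E = - 194 \left(\left(-83 - 68\right) + 15\right) = - 194 \left(-151 + 15\right) = \left(-194\right) \left(-136\right) = 26384$)
$g{\left(p \right)} = -3$ ($g{\left(p \right)} = 1 - 4 = -3$)
$424887 - \left(133 + g{\left(-7 \right)} E\right) = 424887 - \left(133 - 79152\right) = 424887 - -79019 = 424887 + 79019 = 503906$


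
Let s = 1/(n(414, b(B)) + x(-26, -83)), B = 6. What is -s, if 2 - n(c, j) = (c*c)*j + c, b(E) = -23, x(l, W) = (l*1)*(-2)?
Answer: -1/3941748 ≈ -2.5369e-7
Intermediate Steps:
x(l, W) = -2*l (x(l, W) = l*(-2) = -2*l)
n(c, j) = 2 - c - j*c**2 (n(c, j) = 2 - ((c*c)*j + c) = 2 - (c**2*j + c) = 2 - (j*c**2 + c) = 2 - (c + j*c**2) = 2 + (-c - j*c**2) = 2 - c - j*c**2)
s = 1/3941748 (s = 1/((2 - 1*414 - 1*(-23)*414**2) - 2*(-26)) = 1/((2 - 414 - 1*(-23)*171396) + 52) = 1/((2 - 414 + 3942108) + 52) = 1/(3941696 + 52) = 1/3941748 ≈ 2.5369e-7)
-s = -1*1/3941748 = -1/3941748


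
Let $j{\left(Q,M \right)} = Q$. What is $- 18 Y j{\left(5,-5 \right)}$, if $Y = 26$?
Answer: $-2340$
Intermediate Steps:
$- 18 Y j{\left(5,-5 \right)} = \left(-18\right) 26 \cdot 5 = \left(-468\right) 5 = -2340$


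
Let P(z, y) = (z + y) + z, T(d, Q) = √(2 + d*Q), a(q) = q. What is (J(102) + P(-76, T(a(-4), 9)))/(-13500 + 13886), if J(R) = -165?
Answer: -317/386 + I*√34/386 ≈ -0.82124 + 0.015106*I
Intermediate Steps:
T(d, Q) = √(2 + Q*d)
P(z, y) = y + 2*z (P(z, y) = (y + z) + z = y + 2*z)
(J(102) + P(-76, T(a(-4), 9)))/(-13500 + 13886) = (-165 + (√(2 + 9*(-4)) + 2*(-76)))/(-13500 + 13886) = (-165 + (√(2 - 36) - 152))/386 = (-165 + (√(-34) - 152))*(1/386) = (-165 + (I*√34 - 152))*(1/386) = (-165 + (-152 + I*√34))*(1/386) = (-317 + I*√34)*(1/386) = -317/386 + I*√34/386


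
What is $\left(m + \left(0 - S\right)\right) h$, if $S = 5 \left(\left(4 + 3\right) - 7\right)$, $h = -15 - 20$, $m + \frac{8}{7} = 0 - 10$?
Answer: $390$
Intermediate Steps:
$m = - \frac{78}{7}$ ($m = - \frac{8}{7} + \left(0 - 10\right) = - \frac{8}{7} - 10 = - \frac{78}{7} \approx -11.143$)
$h = -35$
$S = 0$ ($S = 5 \left(7 - 7\right) = 5 \cdot 0 = 0$)
$\left(m + \left(0 - S\right)\right) h = \left(- \frac{78}{7} + \left(0 - 0\right)\right) \left(-35\right) = \left(- \frac{78}{7} + \left(0 + 0\right)\right) \left(-35\right) = \left(- \frac{78}{7} + 0\right) \left(-35\right) = \left(- \frac{78}{7}\right) \left(-35\right) = 390$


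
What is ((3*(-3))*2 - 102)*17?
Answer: -2040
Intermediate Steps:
((3*(-3))*2 - 102)*17 = (-9*2 - 102)*17 = (-18 - 102)*17 = -120*17 = -2040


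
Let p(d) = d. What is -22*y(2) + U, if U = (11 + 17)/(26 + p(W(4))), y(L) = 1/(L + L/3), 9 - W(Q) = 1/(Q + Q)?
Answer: -8311/1116 ≈ -7.4471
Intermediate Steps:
W(Q) = 9 - 1/(2*Q) (W(Q) = 9 - 1/(Q + Q) = 9 - 1/(2*Q))
y(L) = 3/(4*L) (y(L) = 1/(L + L*(1/3)) = 1/(L + L/3) = 1/(4*L/3) = 3/(4*L))
U = 224/279 (U = (11 + 17)/(26 + (9 - 1/2/4)) = 28/(26 + (9 - 1/2*1/4)) = 28/(26 + (9 - 1/8)) = 28/(26 + 71/8) = 28/(279/8) = 28*(8/279) = 224/279 ≈ 0.80287)
-22*y(2) + U = -33/(2*2) + 224/279 = -22*3/8 + 224/279 = -33/4 + 224/279 = -8311/1116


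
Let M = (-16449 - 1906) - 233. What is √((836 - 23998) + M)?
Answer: 5*I*√1670 ≈ 204.33*I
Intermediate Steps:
M = -18588 (M = -18355 - 233 = -18588)
√((836 - 23998) + M) = √((836 - 23998) - 18588) = √(-23162 - 18588) = √(-41750) = 5*I*√1670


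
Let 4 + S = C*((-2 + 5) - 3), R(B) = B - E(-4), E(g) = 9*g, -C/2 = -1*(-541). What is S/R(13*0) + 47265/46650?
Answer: 25249/27990 ≈ 0.90207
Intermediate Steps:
C = -1082 (C = -(-2)*(-541) = -2*541 = -1082)
R(B) = 36 + B (R(B) = B - 9*(-4) = B - 1*(-36) = B + 36 = 36 + B)
S = -4 (S = -4 - 1082*((-2 + 5) - 3) = -4 - 1082*(3 - 3) = -4 - 1082*0 = -4 + 0 = -4)
S/R(13*0) + 47265/46650 = -4/(36 + 13*0) + 47265/46650 = -4/(36 + 0) + 47265*(1/46650) = -4/36 + 3151/3110 = -4*1/36 + 3151/3110 = -⅑ + 3151/3110 = 25249/27990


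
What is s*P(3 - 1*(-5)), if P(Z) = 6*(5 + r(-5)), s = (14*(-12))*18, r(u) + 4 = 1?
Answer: -36288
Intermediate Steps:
r(u) = -3 (r(u) = -4 + 1 = -3)
s = -3024 (s = -168*18 = -3024)
P(Z) = 12 (P(Z) = 6*(5 - 3) = 6*2 = 12)
s*P(3 - 1*(-5)) = -3024*12 = -36288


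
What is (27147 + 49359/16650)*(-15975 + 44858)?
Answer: 4352156957549/5550 ≈ 7.8417e+8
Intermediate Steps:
(27147 + 49359/16650)*(-15975 + 44858) = (27147 + 49359*(1/16650))*28883 = (27147 + 16453/5550)*28883 = (150682303/5550)*28883 = 4352156957549/5550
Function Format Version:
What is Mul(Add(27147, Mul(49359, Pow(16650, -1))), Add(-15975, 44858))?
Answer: Rational(4352156957549, 5550) ≈ 7.8417e+8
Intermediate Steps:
Mul(Add(27147, Mul(49359, Pow(16650, -1))), Add(-15975, 44858)) = Mul(Add(27147, Mul(49359, Rational(1, 16650))), 28883) = Mul(Add(27147, Rational(16453, 5550)), 28883) = Mul(Rational(150682303, 5550), 28883) = Rational(4352156957549, 5550)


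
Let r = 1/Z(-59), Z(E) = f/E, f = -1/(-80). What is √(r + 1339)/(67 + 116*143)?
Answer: 7*I*√69/16655 ≈ 0.0034912*I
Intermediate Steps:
f = 1/80 (f = -1*(-1/80) = 1/80 ≈ 0.012500)
Z(E) = 1/(80*E)
r = -4720 (r = 1/((1/80)/(-59)) = 1/((1/80)*(-1/59)) = 1/(-1/4720) = -4720)
√(r + 1339)/(67 + 116*143) = √(-4720 + 1339)/(67 + 116*143) = √(-3381)/(67 + 16588) = (7*I*√69)/16655 = (7*I*√69)*(1/16655) = 7*I*√69/16655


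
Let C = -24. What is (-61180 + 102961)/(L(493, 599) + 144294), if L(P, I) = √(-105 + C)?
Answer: 2009582538/6940252855 - 13927*I*√129/6940252855 ≈ 0.28955 - 2.2792e-5*I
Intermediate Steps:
L(P, I) = I*√129 (L(P, I) = √(-105 - 24) = √(-129) = I*√129)
(-61180 + 102961)/(L(493, 599) + 144294) = (-61180 + 102961)/(I*√129 + 144294) = 41781/(144294 + I*√129)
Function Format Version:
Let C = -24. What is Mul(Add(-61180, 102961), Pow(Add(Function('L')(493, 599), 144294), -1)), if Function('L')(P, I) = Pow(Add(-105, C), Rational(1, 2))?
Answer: Add(Rational(2009582538, 6940252855), Mul(Rational(-13927, 6940252855), I, Pow(129, Rational(1, 2)))) ≈ Add(0.28955, Mul(-2.2792e-5, I))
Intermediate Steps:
Function('L')(P, I) = Mul(I, Pow(129, Rational(1, 2))) (Function('L')(P, I) = Pow(Add(-105, -24), Rational(1, 2)) = Pow(-129, Rational(1, 2)) = Mul(I, Pow(129, Rational(1, 2))))
Mul(Add(-61180, 102961), Pow(Add(Function('L')(493, 599), 144294), -1)) = Mul(Add(-61180, 102961), Pow(Add(Mul(I, Pow(129, Rational(1, 2))), 144294), -1)) = Mul(41781, Pow(Add(144294, Mul(I, Pow(129, Rational(1, 2)))), -1))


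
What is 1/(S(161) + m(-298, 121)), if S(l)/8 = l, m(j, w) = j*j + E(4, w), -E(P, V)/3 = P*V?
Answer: 1/88640 ≈ 1.1282e-5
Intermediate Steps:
E(P, V) = -3*P*V
m(j, w) = j**2 - 12*w (m(j, w) = j*j - 3*4*w = j**2 - 12*w)
S(l) = 8*l
1/(S(161) + m(-298, 121)) = 1/(8*161 + ((-298)**2 - 12*121)) = 1/(1288 + (88804 - 1452)) = 1/(1288 + 87352) = 1/88640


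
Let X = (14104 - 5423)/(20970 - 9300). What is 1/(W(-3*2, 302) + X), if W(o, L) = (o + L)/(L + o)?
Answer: 11670/20351 ≈ 0.57344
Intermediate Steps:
W(o, L) = 1 (W(o, L) = (L + o)/(L + o) = 1)
X = 8681/11670 ≈ 0.74387
1/(W(-3*2, 302) + X) = 1/(1 + 8681/11670) = 1/(20351/11670) = 11670/20351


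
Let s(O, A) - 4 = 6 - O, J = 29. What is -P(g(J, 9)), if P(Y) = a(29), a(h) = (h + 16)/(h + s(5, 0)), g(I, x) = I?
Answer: -45/34 ≈ -1.3235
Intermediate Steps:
s(O, A) = 10 - O (s(O, A) = 4 + (6 - O) = 10 - O)
a(h) = (16 + h)/(5 + h) (a(h) = (h + 16)/(h + (10 - 1*5)) = (16 + h)/(h + (10 - 5)) = (16 + h)/(h + 5) = (16 + h)/(5 + h))
P(Y) = 45/34 (P(Y) = (16 + 29)/(5 + 29) = 45/34)
-P(g(J, 9)) = -1*45/34 = -45/34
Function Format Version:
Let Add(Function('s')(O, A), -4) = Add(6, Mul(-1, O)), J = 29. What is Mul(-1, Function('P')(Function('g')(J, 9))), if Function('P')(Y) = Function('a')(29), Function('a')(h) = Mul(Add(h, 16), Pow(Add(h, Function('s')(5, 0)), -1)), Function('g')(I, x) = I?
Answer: Rational(-45, 34) ≈ -1.3235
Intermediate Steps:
Function('s')(O, A) = Add(10, Mul(-1, O)) (Function('s')(O, A) = Add(4, Add(6, Mul(-1, O))) = Add(10, Mul(-1, O)))
Function('a')(h) = Mul(Pow(Add(5, h), -1), Add(16, h)) (Function('a')(h) = Mul(Add(h, 16), Pow(Add(h, Add(10, Mul(-1, 5))), -1)) = Mul(Add(16, h), Pow(Add(h, Add(10, -5)), -1)) = Mul(Add(16, h), Pow(Add(h, 5), -1)) = Mul(Add(16, h), Pow(Add(5, h), -1)) = Mul(Pow(Add(5, h), -1), Add(16, h)))
Function('P')(Y) = Rational(45, 34) (Function('P')(Y) = Mul(Pow(Add(5, 29), -1), Add(16, 29)) = Mul(Pow(34, -1), 45) = Mul(Rational(1, 34), 45) = Rational(45, 34))
Mul(-1, Function('P')(Function('g')(J, 9))) = Mul(-1, Rational(45, 34)) = Rational(-45, 34)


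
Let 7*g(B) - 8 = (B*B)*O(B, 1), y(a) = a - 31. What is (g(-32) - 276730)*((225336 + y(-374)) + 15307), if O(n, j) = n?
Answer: -67605375580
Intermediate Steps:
y(a) = -31 + a
g(B) = 8/7 + B**3/7 (g(B) = 8/7 + ((B*B)*B)/7 = 8/7 + (B**2*B)/7 = 8/7 + B**3/7)
(g(-32) - 276730)*((225336 + y(-374)) + 15307) = ((8/7 + (1/7)*(-32)**3) - 276730)*((225336 + (-31 - 374)) + 15307) = ((8/7 + (1/7)*(-32768)) - 276730)*((225336 - 405) + 15307) = ((8/7 - 32768/7) - 276730)*(224931 + 15307) = (-4680 - 276730)*240238 = -281410*240238 = -67605375580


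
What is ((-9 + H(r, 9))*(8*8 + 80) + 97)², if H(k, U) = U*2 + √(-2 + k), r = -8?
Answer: 1733089 + 401184*I*√10 ≈ 1.7331e+6 + 1.2687e+6*I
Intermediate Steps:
H(k, U) = √(-2 + k) + 2*U (H(k, U) = 2*U + √(-2 + k) = √(-2 + k) + 2*U)
((-9 + H(r, 9))*(8*8 + 80) + 97)² = ((-9 + (√(-2 - 8) + 2*9))*(8*8 + 80) + 97)² = ((-9 + (√(-10) + 18))*(64 + 80) + 97)² = ((-9 + (I*√10 + 18))*144 + 97)² = ((-9 + (18 + I*√10))*144 + 97)² = ((9 + I*√10)*144 + 97)² = ((1296 + 144*I*√10) + 97)² = (1393 + 144*I*√10)²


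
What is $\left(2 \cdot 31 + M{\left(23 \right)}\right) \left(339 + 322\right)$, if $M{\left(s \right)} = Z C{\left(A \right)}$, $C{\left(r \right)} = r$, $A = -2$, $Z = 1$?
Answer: $39660$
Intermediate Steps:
$M{\left(s \right)} = -2$ ($M{\left(s \right)} = 1 \left(-2\right) = -2$)
$\left(2 \cdot 31 + M{\left(23 \right)}\right) \left(339 + 322\right) = \left(2 \cdot 31 - 2\right) \left(339 + 322\right) = \left(62 - 2\right) 661 = 60 \cdot 661 = 39660$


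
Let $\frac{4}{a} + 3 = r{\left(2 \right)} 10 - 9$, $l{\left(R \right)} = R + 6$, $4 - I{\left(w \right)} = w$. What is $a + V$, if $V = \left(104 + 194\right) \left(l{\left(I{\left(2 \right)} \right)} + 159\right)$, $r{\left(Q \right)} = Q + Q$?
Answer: $\frac{348363}{7} \approx 49766.0$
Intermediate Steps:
$I{\left(w \right)} = 4 - w$
$l{\left(R \right)} = 6 + R$
$r{\left(Q \right)} = 2 Q$
$a = \frac{1}{7}$ ($a = \frac{4}{-3 - \left(9 - 2 \cdot 2 \cdot 10\right)} = \frac{4}{-3 + \left(4 \cdot 10 - 9\right)} = \frac{4}{-3 + \left(40 - 9\right)} = \frac{4}{-3 + 31} = \frac{4}{28} = 4 \cdot \frac{1}{28} = \frac{1}{7} \approx 0.14286$)
$V = 49766$ ($V = \left(104 + 194\right) \left(\left(6 + \left(4 - 2\right)\right) + 159\right) = 298 \left(\left(6 + \left(4 - 2\right)\right) + 159\right) = 298 \left(\left(6 + 2\right) + 159\right) = 298 \left(8 + 159\right) = 298 \cdot 167 = 49766$)
$a + V = \frac{1}{7} + 49766 = \frac{348363}{7}$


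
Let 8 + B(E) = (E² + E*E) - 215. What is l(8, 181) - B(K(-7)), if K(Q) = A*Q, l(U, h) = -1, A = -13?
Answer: -16340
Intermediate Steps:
K(Q) = -13*Q
B(E) = -223 + 2*E² (B(E) = -8 + ((E² + E*E) - 215) = -8 + ((E² + E²) - 215) = -8 + (2*E² - 215) = -8 + (-215 + 2*E²) = -223 + 2*E²)
l(8, 181) - B(K(-7)) = -1 - (-223 + 2*(-13*(-7))²) = -1 - (-223 + 2*91²) = -1 - (-223 + 2*8281) = -1 - (-223 + 16562) = -1 - 1*16339 = -1 - 16339 = -16340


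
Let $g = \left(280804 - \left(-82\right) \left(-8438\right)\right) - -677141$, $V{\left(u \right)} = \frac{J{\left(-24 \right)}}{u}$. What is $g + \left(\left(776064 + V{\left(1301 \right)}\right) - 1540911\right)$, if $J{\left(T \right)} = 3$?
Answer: $- \frac{648962215}{1301} \approx -4.9882 \cdot 10^{5}$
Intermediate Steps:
$V{\left(u \right)} = \frac{3}{u}$
$g = 266029$ ($g = \left(280804 - 691916\right) + 677141 = -411112 + 677141 = 266029$)
$g + \left(\left(776064 + V{\left(1301 \right)}\right) - 1540911\right) = 266029 - \left(764847 - \frac{3}{1301}\right) = 266029 + \left(\left(776064 + 3 \cdot \frac{1}{1301}\right) - 1540911\right) = 266029 + \left(\left(776064 + \frac{3}{1301}\right) - 1540911\right) = 266029 + \left(\frac{1009659267}{1301} - 1540911\right) = 266029 - \frac{995065944}{1301} = - \frac{648962215}{1301}$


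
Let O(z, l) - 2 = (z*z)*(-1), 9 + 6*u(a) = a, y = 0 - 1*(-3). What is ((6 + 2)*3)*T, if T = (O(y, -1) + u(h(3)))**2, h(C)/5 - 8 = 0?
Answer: 242/3 ≈ 80.667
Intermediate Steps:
y = 3 (y = 0 + 3 = 3)
h(C) = 40 (h(C) = 40 + 5*0 = 40 + 0 = 40)
u(a) = -3/2 + a/6
O(z, l) = 2 - z**2 (O(z, l) = 2 + (z*z)*(-1) = 2 + z**2*(-1) = 2 - z**2)
T = 121/36 (T = ((2 - 1*3**2) + (-3/2 + (1/6)*40))**2 = ((2 - 1*9) + (-3/2 + 20/3))**2 = ((2 - 9) + 31/6)**2 = (-7 + 31/6)**2 = (-11/6)**2 = 121/36 ≈ 3.3611)
((6 + 2)*3)*T = ((6 + 2)*3)*(121/36) = (8*3)*(121/36) = 24*(121/36) = 242/3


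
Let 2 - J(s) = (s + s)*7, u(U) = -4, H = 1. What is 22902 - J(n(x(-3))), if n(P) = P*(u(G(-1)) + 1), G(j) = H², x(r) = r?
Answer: 23026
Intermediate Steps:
G(j) = 1 (G(j) = 1² = 1)
n(P) = -3*P (n(P) = P*(-4 + 1) = P*(-3) = -3*P)
J(s) = 2 - 14*s (J(s) = 2 - (s + s)*7 = 2 - 2*s*7 = 2 - 14*s)
22902 - J(n(x(-3))) = 22902 - (2 - (-42)*(-3)) = 22902 - (2 - 14*9) = 22902 - (2 - 126) = 22902 - 1*(-124) = 22902 + 124 = 23026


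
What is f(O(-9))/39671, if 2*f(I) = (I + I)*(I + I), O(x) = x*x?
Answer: 13122/39671 ≈ 0.33077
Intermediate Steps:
O(x) = x**2
f(I) = 2*I**2 (f(I) = ((I + I)*(I + I))/2 = ((2*I)*(2*I))/2 = (4*I**2)/2 = 2*I**2)
f(O(-9))/39671 = (2*((-9)**2)**2)/39671 = (2*81**2)*(1/39671) = (2*6561)*(1/39671) = 13122*(1/39671) = 13122/39671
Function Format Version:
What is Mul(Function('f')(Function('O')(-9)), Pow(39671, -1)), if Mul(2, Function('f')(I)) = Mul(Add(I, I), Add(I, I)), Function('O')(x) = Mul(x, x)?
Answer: Rational(13122, 39671) ≈ 0.33077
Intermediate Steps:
Function('O')(x) = Pow(x, 2)
Function('f')(I) = Mul(2, Pow(I, 2)) (Function('f')(I) = Mul(Rational(1, 2), Mul(Add(I, I), Add(I, I))) = Mul(Rational(1, 2), Mul(Mul(2, I), Mul(2, I))) = Mul(Rational(1, 2), Mul(4, Pow(I, 2))) = Mul(2, Pow(I, 2)))
Mul(Function('f')(Function('O')(-9)), Pow(39671, -1)) = Mul(Mul(2, Pow(Pow(-9, 2), 2)), Pow(39671, -1)) = Mul(Mul(2, Pow(81, 2)), Rational(1, 39671)) = Mul(Mul(2, 6561), Rational(1, 39671)) = Mul(13122, Rational(1, 39671)) = Rational(13122, 39671)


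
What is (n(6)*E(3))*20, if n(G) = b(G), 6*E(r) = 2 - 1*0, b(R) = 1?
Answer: 20/3 ≈ 6.6667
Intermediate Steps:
E(r) = ⅓ (E(r) = (2 - 1*0)/6 = (2 + 0)/6 = (⅙)*2 = ⅓)
n(G) = 1
(n(6)*E(3))*20 = (1*(⅓))*20 = (⅓)*20 = 20/3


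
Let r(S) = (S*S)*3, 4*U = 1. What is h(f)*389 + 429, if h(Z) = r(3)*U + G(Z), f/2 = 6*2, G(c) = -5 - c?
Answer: -32905/4 ≈ -8226.3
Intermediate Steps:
U = 1/4 (U = (1/4)*1 = 1/4 ≈ 0.25000)
r(S) = 3*S**2 (r(S) = S**2*3 = 3*S**2)
f = 24 (f = 2*(6*2) = 2*12 = 24)
h(Z) = 7/4 - Z (h(Z) = (3*3**2)*(1/4) + (-5 - Z) = (3*9)*(1/4) + (-5 - Z) = 27*(1/4) + (-5 - Z) = 27/4 + (-5 - Z) = 7/4 - Z)
h(f)*389 + 429 = (7/4 - 1*24)*389 + 429 = (7/4 - 24)*389 + 429 = -89/4*389 + 429 = -34621/4 + 429 = -32905/4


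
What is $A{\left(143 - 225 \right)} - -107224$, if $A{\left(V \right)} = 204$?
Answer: $107428$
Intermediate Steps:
$A{\left(143 - 225 \right)} - -107224 = 204 - -107224 = 204 + 107224 = 107428$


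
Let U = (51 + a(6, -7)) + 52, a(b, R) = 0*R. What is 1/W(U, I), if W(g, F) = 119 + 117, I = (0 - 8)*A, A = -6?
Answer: 1/236 ≈ 0.0042373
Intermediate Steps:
a(b, R) = 0
U = 103 (U = (51 + 0) + 52 = 51 + 52 = 103)
I = 48 (I = (0 - 8)*(-6) = -8*(-6) = 48)
W(g, F) = 236
1/W(U, I) = 1/236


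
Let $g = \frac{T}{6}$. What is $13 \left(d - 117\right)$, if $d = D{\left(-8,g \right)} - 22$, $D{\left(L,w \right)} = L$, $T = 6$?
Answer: $-1911$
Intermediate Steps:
$g = 1$ ($g = \frac{6}{6} = 6 \cdot \frac{1}{6} = 1$)
$d = -30$ ($d = -8 - 22 = -30$)
$13 \left(d - 117\right) = 13 \left(-30 - 117\right) = 13 \left(-147\right) = -1911$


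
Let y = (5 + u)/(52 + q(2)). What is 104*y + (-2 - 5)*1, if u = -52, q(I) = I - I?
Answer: -101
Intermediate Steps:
q(I) = 0
y = -47/52 (y = (5 - 52)/(52 + 0) = -47/52 ≈ -0.90385)
104*y + (-2 - 5)*1 = 104*(-47/52) + (-2 - 5)*1 = -94 - 7*1 = -94 - 7 = -101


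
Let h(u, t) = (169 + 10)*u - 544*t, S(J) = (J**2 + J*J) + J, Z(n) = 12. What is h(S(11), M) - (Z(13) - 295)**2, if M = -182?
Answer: 64206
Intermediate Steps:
S(J) = J + 2*J**2 (S(J) = (J**2 + J**2) + J = 2*J**2 + J = J + 2*J**2)
h(u, t) = -544*t + 179*u (h(u, t) = 179*u - 544*t = -544*t + 179*u)
h(S(11), M) - (Z(13) - 295)**2 = (-544*(-182) + 179*(11*(1 + 2*11))) - (12 - 295)**2 = (99008 + 179*(11*(1 + 22))) - 1*(-283)**2 = (99008 + 179*(11*23)) - 1*80089 = (99008 + 179*253) - 80089 = (99008 + 45287) - 80089 = 144295 - 80089 = 64206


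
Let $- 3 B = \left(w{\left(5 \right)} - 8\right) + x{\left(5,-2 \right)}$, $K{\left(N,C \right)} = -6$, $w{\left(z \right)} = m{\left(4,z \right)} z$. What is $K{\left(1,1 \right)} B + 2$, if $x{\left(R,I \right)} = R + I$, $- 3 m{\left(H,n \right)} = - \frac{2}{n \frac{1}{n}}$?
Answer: $- \frac{4}{3} \approx -1.3333$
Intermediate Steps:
$m{\left(H,n \right)} = \frac{2}{3}$ ($m{\left(H,n \right)} = - \frac{\left(-2\right) \frac{1}{n \frac{1}{n}}}{3} = - \frac{\left(-2\right) 1^{-1}}{3} = - \frac{\left(-2\right) 1}{3} = \left(- \frac{1}{3}\right) \left(-2\right) = \frac{2}{3}$)
$w{\left(z \right)} = \frac{2 z}{3}$
$x{\left(R,I \right)} = I + R$
$B = \frac{5}{9}$ ($B = - \frac{\left(\frac{2}{3} \cdot 5 - 8\right) + \left(-2 + 5\right)}{3} = - \frac{\left(\frac{10}{3} - 8\right) + 3}{3} = - \frac{- \frac{14}{3} + 3}{3} = \left(- \frac{1}{3}\right) \left(- \frac{5}{3}\right) = \frac{5}{9} \approx 0.55556$)
$K{\left(1,1 \right)} B + 2 = \left(-6\right) \frac{5}{9} + 2 = - \frac{10}{3} + 2 = - \frac{4}{3}$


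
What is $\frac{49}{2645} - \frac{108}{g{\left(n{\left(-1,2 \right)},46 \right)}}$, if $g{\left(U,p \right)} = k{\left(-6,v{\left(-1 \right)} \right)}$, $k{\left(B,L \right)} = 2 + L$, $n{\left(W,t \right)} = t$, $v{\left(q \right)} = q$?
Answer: $- \frac{285611}{2645} \approx -107.98$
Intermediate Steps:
$g{\left(U,p \right)} = 1$ ($g{\left(U,p \right)} = 2 - 1 = 1$)
$\frac{49}{2645} - \frac{108}{g{\left(n{\left(-1,2 \right)},46 \right)}} = \frac{49}{2645} - \frac{108}{1} = 49 \cdot \frac{1}{2645} - 108 = \frac{49}{2645} - 108 = - \frac{285611}{2645}$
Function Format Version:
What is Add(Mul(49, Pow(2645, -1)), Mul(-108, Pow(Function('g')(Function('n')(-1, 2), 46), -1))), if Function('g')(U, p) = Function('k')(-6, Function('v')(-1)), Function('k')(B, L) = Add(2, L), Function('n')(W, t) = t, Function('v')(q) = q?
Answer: Rational(-285611, 2645) ≈ -107.98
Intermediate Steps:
Function('g')(U, p) = 1 (Function('g')(U, p) = Add(2, -1) = 1)
Add(Mul(49, Pow(2645, -1)), Mul(-108, Pow(Function('g')(Function('n')(-1, 2), 46), -1))) = Add(Mul(49, Pow(2645, -1)), Mul(-108, Pow(1, -1))) = Add(Mul(49, Rational(1, 2645)), Mul(-108, 1)) = Add(Rational(49, 2645), -108) = Rational(-285611, 2645)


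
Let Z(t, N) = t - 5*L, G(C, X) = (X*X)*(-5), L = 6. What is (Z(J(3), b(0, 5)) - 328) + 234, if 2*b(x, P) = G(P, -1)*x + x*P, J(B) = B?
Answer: -121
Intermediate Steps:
G(C, X) = -5*X² (G(C, X) = X²*(-5) = -5*X²)
b(x, P) = -5*x/2 + P*x/2 (b(x, P) = ((-5*(-1)²)*x + x*P)/2 = ((-5*1)*x + P*x)/2 = (-5*x + P*x)/2 = -5*x/2 + P*x/2)
Z(t, N) = -30 + t (Z(t, N) = t - 5*6 = t - 30 = -30 + t)
(Z(J(3), b(0, 5)) - 328) + 234 = ((-30 + 3) - 328) + 234 = (-27 - 328) + 234 = -355 + 234 = -121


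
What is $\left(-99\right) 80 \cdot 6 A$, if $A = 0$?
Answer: $0$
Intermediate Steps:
$\left(-99\right) 80 \cdot 6 A = \left(-99\right) 80 \cdot 6 \cdot 0 = \left(-7920\right) 0 = 0$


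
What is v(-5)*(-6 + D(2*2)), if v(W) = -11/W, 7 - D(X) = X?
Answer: -33/5 ≈ -6.6000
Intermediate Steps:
D(X) = 7 - X
v(-5)*(-6 + D(2*2)) = (-11/(-5))*(-6 + (7 - 2*2)) = (-11*(-⅕))*(-6 + (7 - 1*4)) = 11*(-6 + (7 - 4))/5 = 11*(-6 + 3)/5 = (11/5)*(-3) = -33/5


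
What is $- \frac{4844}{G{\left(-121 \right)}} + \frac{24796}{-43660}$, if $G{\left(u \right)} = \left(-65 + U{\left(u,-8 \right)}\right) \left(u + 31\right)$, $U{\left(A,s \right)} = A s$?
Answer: $- \frac{6441721}{12672315} \approx -0.50833$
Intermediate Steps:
$G{\left(u \right)} = \left(-65 - 8 u\right) \left(31 + u\right)$ ($G{\left(u \right)} = \left(-65 + u \left(-8\right)\right) \left(u + 31\right) = \left(-65 - 8 u\right) \left(31 + u\right)$)
$- \frac{4844}{G{\left(-121 \right)}} + \frac{24796}{-43660} = - \frac{4844}{-2015 - -37873 - 8 \left(-121\right)^{2}} + \frac{24796}{-43660} = - \frac{4844}{-2015 + 37873 - 117128} + 24796 \left(- \frac{1}{43660}\right) = - \frac{4844}{-2015 + 37873 - 117128} - \frac{6199}{10915} = - \frac{4844}{-81270} - \frac{6199}{10915} = \left(-4844\right) \left(- \frac{1}{81270}\right) - \frac{6199}{10915} = \frac{346}{5805} - \frac{6199}{10915} = - \frac{6441721}{12672315}$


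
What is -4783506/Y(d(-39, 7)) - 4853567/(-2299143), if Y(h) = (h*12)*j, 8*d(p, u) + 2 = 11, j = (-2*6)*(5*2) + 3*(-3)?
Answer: 9092455037/3307689 ≈ 2748.9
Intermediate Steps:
j = -129 (j = -12*10 - 9 = -120 - 9 = -129)
d(p, u) = 9/8 (d(p, u) = -¼ + (⅛)*11 = -¼ + 11/8 = 9/8)
Y(h) = -1548*h (Y(h) = (h*12)*(-129) = (12*h)*(-129) = -1548*h)
-4783506/Y(d(-39, 7)) - 4853567/(-2299143) = -4783506/((-1548*9/8)) - 4853567/(-2299143) = -4783506/(-3483/2) - 4853567*(-1/2299143) = -4783506*(-2/3483) + 18043/8547 = 3189004/1161 + 18043/8547 = 9092455037/3307689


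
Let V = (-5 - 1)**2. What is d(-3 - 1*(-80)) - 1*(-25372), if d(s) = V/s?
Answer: 1953680/77 ≈ 25372.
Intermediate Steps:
V = 36 (V = (-6)**2 = 36)
d(s) = 36/s
d(-3 - 1*(-80)) - 1*(-25372) = 36/(-3 - 1*(-80)) - 1*(-25372) = 36/(-3 + 80) + 25372 = 36/77 + 25372 = 1953680/77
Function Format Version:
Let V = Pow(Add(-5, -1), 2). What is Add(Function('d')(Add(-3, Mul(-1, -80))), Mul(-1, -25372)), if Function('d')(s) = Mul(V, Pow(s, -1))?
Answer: Rational(1953680, 77) ≈ 25372.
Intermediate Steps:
V = 36 (V = Pow(-6, 2) = 36)
Function('d')(s) = Mul(36, Pow(s, -1))
Add(Function('d')(Add(-3, Mul(-1, -80))), Mul(-1, -25372)) = Add(Mul(36, Pow(Add(-3, Mul(-1, -80)), -1)), Mul(-1, -25372)) = Add(Mul(36, Pow(Add(-3, 80), -1)), 25372) = Add(Mul(36, Pow(77, -1)), 25372) = Add(Mul(36, Rational(1, 77)), 25372) = Add(Rational(36, 77), 25372) = Rational(1953680, 77)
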